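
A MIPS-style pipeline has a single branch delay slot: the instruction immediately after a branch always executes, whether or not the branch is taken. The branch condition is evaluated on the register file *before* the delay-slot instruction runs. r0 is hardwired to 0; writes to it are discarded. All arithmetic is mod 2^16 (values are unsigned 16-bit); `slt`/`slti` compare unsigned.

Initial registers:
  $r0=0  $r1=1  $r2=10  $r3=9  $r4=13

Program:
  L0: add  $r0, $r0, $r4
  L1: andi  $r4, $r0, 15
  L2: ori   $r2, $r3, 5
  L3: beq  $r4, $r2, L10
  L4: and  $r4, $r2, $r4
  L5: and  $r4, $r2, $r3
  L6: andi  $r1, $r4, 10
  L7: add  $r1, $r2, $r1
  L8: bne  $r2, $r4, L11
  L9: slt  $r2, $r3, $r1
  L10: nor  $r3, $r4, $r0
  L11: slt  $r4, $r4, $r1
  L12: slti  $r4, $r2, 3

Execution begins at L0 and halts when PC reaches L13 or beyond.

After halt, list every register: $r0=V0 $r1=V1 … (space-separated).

$r0=0 $r1=21 $r2=1 $r3=9 $r4=1

PC=0  add  $r0, $r0, $r4     | $r0=0 $r1=1 $r2=10 $r3=9 $r4=13
PC=1  andi  $r4, $r0, 15     | $r0=0 $r1=1 $r2=10 $r3=9 $r4=0
PC=2  ori   $r2, $r3, 5      | $r0=0 $r1=1 $r2=13 $r3=9 $r4=0
PC=3  beq  $r4, $r2, L10     | $r0=0 $r1=1 $r2=13 $r3=9 $r4=0  [not taken]
PC=4  and  $r4, $r2, $r4     | $r0=0 $r1=1 $r2=13 $r3=9 $r4=0
PC=5  and  $r4, $r2, $r3     | $r0=0 $r1=1 $r2=13 $r3=9 $r4=9
PC=6  andi  $r1, $r4, 10     | $r0=0 $r1=8 $r2=13 $r3=9 $r4=9
PC=7  add  $r1, $r2, $r1     | $r0=0 $r1=21 $r2=13 $r3=9 $r4=9
PC=8  bne  $r2, $r4, L11     | $r0=0 $r1=21 $r2=13 $r3=9 $r4=9  [TAKEN]
PC=9  slt  $r2, $r3, $r1     | $r0=0 $r1=21 $r2=1 $r3=9 $r4=9
PC=11 slt  $r4, $r4, $r1     | $r0=0 $r1=21 $r2=1 $r3=9 $r4=1
PC=12 slti  $r4, $r2, 3      | $r0=0 $r1=21 $r2=1 $r3=9 $r4=1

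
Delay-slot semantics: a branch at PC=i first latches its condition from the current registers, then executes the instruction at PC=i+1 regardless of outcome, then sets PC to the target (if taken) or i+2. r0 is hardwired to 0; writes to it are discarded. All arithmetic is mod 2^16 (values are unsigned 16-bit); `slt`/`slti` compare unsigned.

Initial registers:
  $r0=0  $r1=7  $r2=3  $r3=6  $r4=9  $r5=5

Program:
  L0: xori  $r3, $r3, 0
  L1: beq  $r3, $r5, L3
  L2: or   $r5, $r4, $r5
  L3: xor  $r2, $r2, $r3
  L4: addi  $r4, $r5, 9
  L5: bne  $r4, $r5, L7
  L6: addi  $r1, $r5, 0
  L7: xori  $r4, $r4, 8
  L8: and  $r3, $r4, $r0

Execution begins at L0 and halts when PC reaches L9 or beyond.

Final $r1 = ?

13

[0] xori  $r3, $r3, 0  →  {$r0:0, $r1:7, $r2:3, $r3:6, $r4:9, $r5:5}
[1] beq  $r3, $r5, L3  →  {$r0:0, $r1:7, $r2:3, $r3:6, $r4:9, $r5:5}  ⟨branch fallthrough⟩
[2] or   $r5, $r4, $r5  →  {$r0:0, $r1:7, $r2:3, $r3:6, $r4:9, $r5:13}
[3] xor  $r2, $r2, $r3  →  {$r0:0, $r1:7, $r2:5, $r3:6, $r4:9, $r5:13}
[4] addi  $r4, $r5, 9  →  {$r0:0, $r1:7, $r2:5, $r3:6, $r4:22, $r5:13}
[5] bne  $r4, $r5, L7  →  {$r0:0, $r1:7, $r2:5, $r3:6, $r4:22, $r5:13}  ⟨branch taken⟩
[6] addi  $r1, $r5, 0  →  {$r0:0, $r1:13, $r2:5, $r3:6, $r4:22, $r5:13}
[7] xori  $r4, $r4, 8  →  {$r0:0, $r1:13, $r2:5, $r3:6, $r4:30, $r5:13}
[8] and  $r3, $r4, $r0  →  {$r0:0, $r1:13, $r2:5, $r3:0, $r4:30, $r5:13}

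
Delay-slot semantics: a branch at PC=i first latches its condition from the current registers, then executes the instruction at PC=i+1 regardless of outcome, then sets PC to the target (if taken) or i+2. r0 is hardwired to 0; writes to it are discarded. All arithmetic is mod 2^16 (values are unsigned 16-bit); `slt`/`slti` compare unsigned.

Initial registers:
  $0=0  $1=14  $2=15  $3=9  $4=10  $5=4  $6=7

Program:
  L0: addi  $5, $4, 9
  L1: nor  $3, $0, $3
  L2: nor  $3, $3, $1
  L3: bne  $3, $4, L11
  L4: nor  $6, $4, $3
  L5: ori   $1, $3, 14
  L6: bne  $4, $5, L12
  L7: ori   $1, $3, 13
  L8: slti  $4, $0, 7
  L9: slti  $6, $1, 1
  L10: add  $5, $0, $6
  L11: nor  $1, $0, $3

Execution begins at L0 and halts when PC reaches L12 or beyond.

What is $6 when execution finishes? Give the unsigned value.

[0] addi  $5, $4, 9  →  {$0:0, $1:14, $2:15, $3:9, $4:10, $5:19, $6:7}
[1] nor  $3, $0, $3  →  {$0:0, $1:14, $2:15, $3:65526, $4:10, $5:19, $6:7}
[2] nor  $3, $3, $1  →  {$0:0, $1:14, $2:15, $3:1, $4:10, $5:19, $6:7}
[3] bne  $3, $4, L11  →  {$0:0, $1:14, $2:15, $3:1, $4:10, $5:19, $6:7}  ⟨branch taken⟩
[4] nor  $6, $4, $3  →  {$0:0, $1:14, $2:15, $3:1, $4:10, $5:19, $6:65524}
[11] nor  $1, $0, $3  →  {$0:0, $1:65534, $2:15, $3:1, $4:10, $5:19, $6:65524}

65524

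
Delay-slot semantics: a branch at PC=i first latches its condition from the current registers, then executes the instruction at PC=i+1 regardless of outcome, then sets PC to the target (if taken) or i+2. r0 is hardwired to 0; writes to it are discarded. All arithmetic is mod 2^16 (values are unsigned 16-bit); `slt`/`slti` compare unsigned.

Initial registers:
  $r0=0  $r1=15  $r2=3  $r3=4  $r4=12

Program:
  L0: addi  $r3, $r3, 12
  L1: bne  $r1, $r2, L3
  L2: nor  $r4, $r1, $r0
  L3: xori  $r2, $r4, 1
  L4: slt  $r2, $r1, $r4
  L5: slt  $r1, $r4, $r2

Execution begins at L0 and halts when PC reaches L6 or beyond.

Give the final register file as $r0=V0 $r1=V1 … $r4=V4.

$r0=0 $r1=0 $r2=1 $r3=16 $r4=65520

[0] addi  $r3, $r3, 12  →  {$r0:0, $r1:15, $r2:3, $r3:16, $r4:12}
[1] bne  $r1, $r2, L3  →  {$r0:0, $r1:15, $r2:3, $r3:16, $r4:12}  ⟨branch taken⟩
[2] nor  $r4, $r1, $r0  →  {$r0:0, $r1:15, $r2:3, $r3:16, $r4:65520}
[3] xori  $r2, $r4, 1  →  {$r0:0, $r1:15, $r2:65521, $r3:16, $r4:65520}
[4] slt  $r2, $r1, $r4  →  {$r0:0, $r1:15, $r2:1, $r3:16, $r4:65520}
[5] slt  $r1, $r4, $r2  →  {$r0:0, $r1:0, $r2:1, $r3:16, $r4:65520}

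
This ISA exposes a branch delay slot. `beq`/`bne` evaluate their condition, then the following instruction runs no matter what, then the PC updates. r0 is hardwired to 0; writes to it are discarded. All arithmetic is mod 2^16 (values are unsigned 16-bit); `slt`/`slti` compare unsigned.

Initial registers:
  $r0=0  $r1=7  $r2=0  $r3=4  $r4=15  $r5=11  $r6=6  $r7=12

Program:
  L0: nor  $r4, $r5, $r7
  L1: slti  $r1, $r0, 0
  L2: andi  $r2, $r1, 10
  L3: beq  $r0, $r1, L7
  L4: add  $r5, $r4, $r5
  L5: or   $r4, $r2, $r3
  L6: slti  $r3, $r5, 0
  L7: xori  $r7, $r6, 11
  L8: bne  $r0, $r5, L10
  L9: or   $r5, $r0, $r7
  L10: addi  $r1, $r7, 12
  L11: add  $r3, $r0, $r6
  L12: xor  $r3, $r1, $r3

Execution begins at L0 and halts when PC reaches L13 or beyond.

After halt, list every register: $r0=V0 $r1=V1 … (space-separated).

[0] nor  $r4, $r5, $r7  →  {$r0:0, $r1:7, $r2:0, $r3:4, $r4:65520, $r5:11, $r6:6, $r7:12}
[1] slti  $r1, $r0, 0  →  {$r0:0, $r1:0, $r2:0, $r3:4, $r4:65520, $r5:11, $r6:6, $r7:12}
[2] andi  $r2, $r1, 10  →  {$r0:0, $r1:0, $r2:0, $r3:4, $r4:65520, $r5:11, $r6:6, $r7:12}
[3] beq  $r0, $r1, L7  →  {$r0:0, $r1:0, $r2:0, $r3:4, $r4:65520, $r5:11, $r6:6, $r7:12}  ⟨branch taken⟩
[4] add  $r5, $r4, $r5  →  {$r0:0, $r1:0, $r2:0, $r3:4, $r4:65520, $r5:65531, $r6:6, $r7:12}
[7] xori  $r7, $r6, 11  →  {$r0:0, $r1:0, $r2:0, $r3:4, $r4:65520, $r5:65531, $r6:6, $r7:13}
[8] bne  $r0, $r5, L10  →  {$r0:0, $r1:0, $r2:0, $r3:4, $r4:65520, $r5:65531, $r6:6, $r7:13}  ⟨branch taken⟩
[9] or   $r5, $r0, $r7  →  {$r0:0, $r1:0, $r2:0, $r3:4, $r4:65520, $r5:13, $r6:6, $r7:13}
[10] addi  $r1, $r7, 12  →  {$r0:0, $r1:25, $r2:0, $r3:4, $r4:65520, $r5:13, $r6:6, $r7:13}
[11] add  $r3, $r0, $r6  →  {$r0:0, $r1:25, $r2:0, $r3:6, $r4:65520, $r5:13, $r6:6, $r7:13}
[12] xor  $r3, $r1, $r3  →  {$r0:0, $r1:25, $r2:0, $r3:31, $r4:65520, $r5:13, $r6:6, $r7:13}

$r0=0 $r1=25 $r2=0 $r3=31 $r4=65520 $r5=13 $r6=6 $r7=13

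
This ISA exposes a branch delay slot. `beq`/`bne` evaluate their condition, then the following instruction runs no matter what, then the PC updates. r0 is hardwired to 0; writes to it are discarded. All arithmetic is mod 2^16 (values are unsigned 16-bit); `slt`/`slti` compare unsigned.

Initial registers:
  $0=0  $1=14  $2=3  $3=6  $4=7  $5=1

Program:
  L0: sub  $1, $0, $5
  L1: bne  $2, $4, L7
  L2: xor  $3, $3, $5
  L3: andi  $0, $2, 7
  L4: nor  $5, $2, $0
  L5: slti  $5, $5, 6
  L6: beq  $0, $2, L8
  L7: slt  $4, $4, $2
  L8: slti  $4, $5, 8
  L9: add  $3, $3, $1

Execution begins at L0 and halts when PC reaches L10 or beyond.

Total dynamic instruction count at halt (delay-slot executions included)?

6

#0 sub  $1, $0, $5 ; 0/65535/3/6/7/1
#1 bne  $2, $4, L7 ; 0/65535/3/6/7/1 ; →target
#2 xor  $3, $3, $5 ; 0/65535/3/7/7/1
#7 slt  $4, $4, $2 ; 0/65535/3/7/0/1
#8 slti  $4, $5, 8 ; 0/65535/3/7/1/1
#9 add  $3, $3, $1 ; 0/65535/3/6/1/1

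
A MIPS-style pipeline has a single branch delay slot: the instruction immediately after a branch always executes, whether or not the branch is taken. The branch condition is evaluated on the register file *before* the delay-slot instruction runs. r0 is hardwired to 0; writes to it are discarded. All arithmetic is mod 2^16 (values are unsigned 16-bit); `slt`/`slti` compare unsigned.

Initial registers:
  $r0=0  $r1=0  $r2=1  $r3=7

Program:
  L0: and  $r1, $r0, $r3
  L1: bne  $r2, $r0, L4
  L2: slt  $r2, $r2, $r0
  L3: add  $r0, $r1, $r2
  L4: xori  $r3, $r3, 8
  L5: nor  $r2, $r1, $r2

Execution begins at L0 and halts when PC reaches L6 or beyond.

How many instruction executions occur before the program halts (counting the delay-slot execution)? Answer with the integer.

[0] and  $r1, $r0, $r3  →  {$r0:0, $r1:0, $r2:1, $r3:7}
[1] bne  $r2, $r0, L4  →  {$r0:0, $r1:0, $r2:1, $r3:7}  ⟨branch taken⟩
[2] slt  $r2, $r2, $r0  →  {$r0:0, $r1:0, $r2:0, $r3:7}
[4] xori  $r3, $r3, 8  →  {$r0:0, $r1:0, $r2:0, $r3:15}
[5] nor  $r2, $r1, $r2  →  {$r0:0, $r1:0, $r2:65535, $r3:15}

5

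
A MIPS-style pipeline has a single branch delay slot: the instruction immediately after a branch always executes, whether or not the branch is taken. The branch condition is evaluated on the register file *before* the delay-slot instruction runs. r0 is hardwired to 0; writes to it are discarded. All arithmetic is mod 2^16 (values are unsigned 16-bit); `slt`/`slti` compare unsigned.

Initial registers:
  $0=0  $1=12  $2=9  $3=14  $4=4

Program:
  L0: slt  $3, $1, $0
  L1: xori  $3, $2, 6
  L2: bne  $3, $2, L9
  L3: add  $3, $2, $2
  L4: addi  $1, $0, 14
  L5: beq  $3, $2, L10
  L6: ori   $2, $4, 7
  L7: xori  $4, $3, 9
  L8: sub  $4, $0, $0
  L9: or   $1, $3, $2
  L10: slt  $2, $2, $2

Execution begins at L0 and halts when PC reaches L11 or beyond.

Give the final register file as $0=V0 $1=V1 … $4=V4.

  step pc=0: slt  $3, $1, $0  regs=(0,12,9,0,4)
  step pc=1: xori  $3, $2, 6  regs=(0,12,9,15,4)
  step pc=2: bne  $3, $2, L9  cond=T  regs=(0,12,9,15,4)
  step pc=3: add  $3, $2, $2  regs=(0,12,9,18,4)
  step pc=9: or   $1, $3, $2  regs=(0,27,9,18,4)
  step pc=10: slt  $2, $2, $2  regs=(0,27,0,18,4)

$0=0 $1=27 $2=0 $3=18 $4=4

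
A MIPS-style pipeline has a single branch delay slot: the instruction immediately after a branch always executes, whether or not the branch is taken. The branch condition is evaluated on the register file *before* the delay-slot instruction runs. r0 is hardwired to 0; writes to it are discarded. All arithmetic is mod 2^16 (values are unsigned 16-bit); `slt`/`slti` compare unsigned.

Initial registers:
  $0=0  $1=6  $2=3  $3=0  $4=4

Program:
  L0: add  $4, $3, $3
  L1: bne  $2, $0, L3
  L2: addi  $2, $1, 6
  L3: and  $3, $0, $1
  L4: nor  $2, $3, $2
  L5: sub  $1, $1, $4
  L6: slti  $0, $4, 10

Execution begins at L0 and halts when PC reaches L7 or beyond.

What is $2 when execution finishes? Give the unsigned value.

[0] add  $4, $3, $3  →  {$0:0, $1:6, $2:3, $3:0, $4:0}
[1] bne  $2, $0, L3  →  {$0:0, $1:6, $2:3, $3:0, $4:0}  ⟨branch taken⟩
[2] addi  $2, $1, 6  →  {$0:0, $1:6, $2:12, $3:0, $4:0}
[3] and  $3, $0, $1  →  {$0:0, $1:6, $2:12, $3:0, $4:0}
[4] nor  $2, $3, $2  →  {$0:0, $1:6, $2:65523, $3:0, $4:0}
[5] sub  $1, $1, $4  →  {$0:0, $1:6, $2:65523, $3:0, $4:0}
[6] slti  $0, $4, 10  →  {$0:0, $1:6, $2:65523, $3:0, $4:0}

65523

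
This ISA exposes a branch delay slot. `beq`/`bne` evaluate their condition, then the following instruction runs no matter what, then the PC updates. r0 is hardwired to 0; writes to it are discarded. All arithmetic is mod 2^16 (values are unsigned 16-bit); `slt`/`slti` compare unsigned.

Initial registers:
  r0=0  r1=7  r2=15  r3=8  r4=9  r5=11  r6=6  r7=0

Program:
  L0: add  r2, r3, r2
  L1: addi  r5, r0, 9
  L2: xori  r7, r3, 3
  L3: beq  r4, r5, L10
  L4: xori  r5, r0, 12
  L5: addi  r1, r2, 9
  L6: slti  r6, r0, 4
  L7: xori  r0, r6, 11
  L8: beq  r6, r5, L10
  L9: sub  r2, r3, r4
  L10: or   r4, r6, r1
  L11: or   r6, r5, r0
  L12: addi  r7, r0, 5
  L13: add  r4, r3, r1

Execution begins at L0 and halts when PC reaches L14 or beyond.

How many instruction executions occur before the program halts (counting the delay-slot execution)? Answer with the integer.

[0] add  r2, r3, r2  →  {r0:0, r1:7, r2:23, r3:8, r4:9, r5:11, r6:6, r7:0}
[1] addi  r5, r0, 9  →  {r0:0, r1:7, r2:23, r3:8, r4:9, r5:9, r6:6, r7:0}
[2] xori  r7, r3, 3  →  {r0:0, r1:7, r2:23, r3:8, r4:9, r5:9, r6:6, r7:11}
[3] beq  r4, r5, L10  →  {r0:0, r1:7, r2:23, r3:8, r4:9, r5:9, r6:6, r7:11}  ⟨branch taken⟩
[4] xori  r5, r0, 12  →  {r0:0, r1:7, r2:23, r3:8, r4:9, r5:12, r6:6, r7:11}
[10] or   r4, r6, r1  →  {r0:0, r1:7, r2:23, r3:8, r4:7, r5:12, r6:6, r7:11}
[11] or   r6, r5, r0  →  {r0:0, r1:7, r2:23, r3:8, r4:7, r5:12, r6:12, r7:11}
[12] addi  r7, r0, 5  →  {r0:0, r1:7, r2:23, r3:8, r4:7, r5:12, r6:12, r7:5}
[13] add  r4, r3, r1  →  {r0:0, r1:7, r2:23, r3:8, r4:15, r5:12, r6:12, r7:5}

9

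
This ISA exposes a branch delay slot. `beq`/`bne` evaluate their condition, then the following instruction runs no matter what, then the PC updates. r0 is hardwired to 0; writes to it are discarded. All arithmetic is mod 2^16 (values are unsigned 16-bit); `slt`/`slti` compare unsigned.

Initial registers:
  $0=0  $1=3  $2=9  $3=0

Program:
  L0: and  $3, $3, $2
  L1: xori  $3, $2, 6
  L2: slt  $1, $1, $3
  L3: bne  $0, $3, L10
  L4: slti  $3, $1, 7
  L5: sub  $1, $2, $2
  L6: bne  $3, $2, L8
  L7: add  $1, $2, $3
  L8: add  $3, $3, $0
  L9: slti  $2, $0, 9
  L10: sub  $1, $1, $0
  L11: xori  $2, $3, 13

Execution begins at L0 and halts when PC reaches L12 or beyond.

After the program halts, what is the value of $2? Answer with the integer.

[0] and  $3, $3, $2  →  {$0:0, $1:3, $2:9, $3:0}
[1] xori  $3, $2, 6  →  {$0:0, $1:3, $2:9, $3:15}
[2] slt  $1, $1, $3  →  {$0:0, $1:1, $2:9, $3:15}
[3] bne  $0, $3, L10  →  {$0:0, $1:1, $2:9, $3:15}  ⟨branch taken⟩
[4] slti  $3, $1, 7  →  {$0:0, $1:1, $2:9, $3:1}
[10] sub  $1, $1, $0  →  {$0:0, $1:1, $2:9, $3:1}
[11] xori  $2, $3, 13  →  {$0:0, $1:1, $2:12, $3:1}

12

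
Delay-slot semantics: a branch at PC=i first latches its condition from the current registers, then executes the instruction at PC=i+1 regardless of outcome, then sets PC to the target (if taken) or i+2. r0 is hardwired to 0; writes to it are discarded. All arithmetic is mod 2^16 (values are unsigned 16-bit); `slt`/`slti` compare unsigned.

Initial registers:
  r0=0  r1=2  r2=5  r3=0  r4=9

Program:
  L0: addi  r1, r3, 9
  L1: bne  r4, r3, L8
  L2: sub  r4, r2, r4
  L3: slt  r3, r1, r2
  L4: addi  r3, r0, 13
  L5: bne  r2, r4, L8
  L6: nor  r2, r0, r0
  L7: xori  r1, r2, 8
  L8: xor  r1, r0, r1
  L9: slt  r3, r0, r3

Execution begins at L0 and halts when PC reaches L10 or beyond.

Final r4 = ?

PC=0  addi  r1, r3, 9        | r0=0 r1=9 r2=5 r3=0 r4=9
PC=1  bne  r4, r3, L8        | r0=0 r1=9 r2=5 r3=0 r4=9  [TAKEN]
PC=2  sub  r4, r2, r4        | r0=0 r1=9 r2=5 r3=0 r4=65532
PC=8  xor  r1, r0, r1        | r0=0 r1=9 r2=5 r3=0 r4=65532
PC=9  slt  r3, r0, r3        | r0=0 r1=9 r2=5 r3=0 r4=65532

65532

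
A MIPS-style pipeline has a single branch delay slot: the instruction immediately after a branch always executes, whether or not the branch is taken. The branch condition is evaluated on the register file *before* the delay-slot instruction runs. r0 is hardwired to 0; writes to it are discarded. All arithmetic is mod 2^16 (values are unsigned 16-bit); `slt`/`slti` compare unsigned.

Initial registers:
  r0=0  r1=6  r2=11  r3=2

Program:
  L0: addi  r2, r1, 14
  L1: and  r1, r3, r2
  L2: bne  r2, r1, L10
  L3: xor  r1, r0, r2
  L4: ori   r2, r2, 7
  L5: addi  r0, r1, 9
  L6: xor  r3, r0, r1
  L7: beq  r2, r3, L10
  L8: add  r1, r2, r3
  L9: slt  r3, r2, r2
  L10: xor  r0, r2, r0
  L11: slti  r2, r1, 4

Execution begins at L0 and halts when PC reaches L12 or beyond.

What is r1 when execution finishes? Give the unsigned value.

20

  step pc=0: addi  r2, r1, 14  regs=(0,6,20,2)
  step pc=1: and  r1, r3, r2  regs=(0,0,20,2)
  step pc=2: bne  r2, r1, L10  cond=T  regs=(0,0,20,2)
  step pc=3: xor  r1, r0, r2  regs=(0,20,20,2)
  step pc=10: xor  r0, r2, r0  regs=(0,20,20,2)
  step pc=11: slti  r2, r1, 4  regs=(0,20,0,2)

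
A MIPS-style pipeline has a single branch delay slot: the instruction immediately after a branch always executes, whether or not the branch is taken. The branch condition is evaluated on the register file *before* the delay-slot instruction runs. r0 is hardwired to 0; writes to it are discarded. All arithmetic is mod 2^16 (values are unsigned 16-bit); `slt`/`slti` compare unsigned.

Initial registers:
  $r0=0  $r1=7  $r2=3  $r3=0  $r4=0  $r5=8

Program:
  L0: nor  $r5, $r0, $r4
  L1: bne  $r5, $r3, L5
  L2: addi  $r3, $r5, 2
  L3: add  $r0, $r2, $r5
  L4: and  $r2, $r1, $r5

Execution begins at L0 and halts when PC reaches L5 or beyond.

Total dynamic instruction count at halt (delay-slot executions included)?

3

PC=0  nor  $r5, $r0, $r4     | $r0=0 $r1=7 $r2=3 $r3=0 $r4=0 $r5=65535
PC=1  bne  $r5, $r3, L5      | $r0=0 $r1=7 $r2=3 $r3=0 $r4=0 $r5=65535  [TAKEN]
PC=2  addi  $r3, $r5, 2      | $r0=0 $r1=7 $r2=3 $r3=1 $r4=0 $r5=65535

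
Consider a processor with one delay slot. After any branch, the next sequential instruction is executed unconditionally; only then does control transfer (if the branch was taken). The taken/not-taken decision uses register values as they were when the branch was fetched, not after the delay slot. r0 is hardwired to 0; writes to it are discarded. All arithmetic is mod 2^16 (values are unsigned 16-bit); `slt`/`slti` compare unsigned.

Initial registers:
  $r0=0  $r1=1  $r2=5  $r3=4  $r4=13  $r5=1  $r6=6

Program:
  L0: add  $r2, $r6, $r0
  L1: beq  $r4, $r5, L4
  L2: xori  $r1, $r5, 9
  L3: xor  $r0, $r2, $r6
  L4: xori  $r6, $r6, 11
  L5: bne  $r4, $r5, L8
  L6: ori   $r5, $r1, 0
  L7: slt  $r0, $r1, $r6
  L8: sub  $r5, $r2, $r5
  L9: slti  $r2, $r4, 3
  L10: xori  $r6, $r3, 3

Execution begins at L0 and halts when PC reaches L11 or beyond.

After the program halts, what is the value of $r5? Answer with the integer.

  step pc=0: add  $r2, $r6, $r0  regs=(0,1,6,4,13,1,6)
  step pc=1: beq  $r4, $r5, L4  cond=F  regs=(0,1,6,4,13,1,6)
  step pc=2: xori  $r1, $r5, 9  regs=(0,8,6,4,13,1,6)
  step pc=3: xor  $r0, $r2, $r6  regs=(0,8,6,4,13,1,6)
  step pc=4: xori  $r6, $r6, 11  regs=(0,8,6,4,13,1,13)
  step pc=5: bne  $r4, $r5, L8  cond=T  regs=(0,8,6,4,13,1,13)
  step pc=6: ori   $r5, $r1, 0  regs=(0,8,6,4,13,8,13)
  step pc=8: sub  $r5, $r2, $r5  regs=(0,8,6,4,13,65534,13)
  step pc=9: slti  $r2, $r4, 3  regs=(0,8,0,4,13,65534,13)
  step pc=10: xori  $r6, $r3, 3  regs=(0,8,0,4,13,65534,7)

65534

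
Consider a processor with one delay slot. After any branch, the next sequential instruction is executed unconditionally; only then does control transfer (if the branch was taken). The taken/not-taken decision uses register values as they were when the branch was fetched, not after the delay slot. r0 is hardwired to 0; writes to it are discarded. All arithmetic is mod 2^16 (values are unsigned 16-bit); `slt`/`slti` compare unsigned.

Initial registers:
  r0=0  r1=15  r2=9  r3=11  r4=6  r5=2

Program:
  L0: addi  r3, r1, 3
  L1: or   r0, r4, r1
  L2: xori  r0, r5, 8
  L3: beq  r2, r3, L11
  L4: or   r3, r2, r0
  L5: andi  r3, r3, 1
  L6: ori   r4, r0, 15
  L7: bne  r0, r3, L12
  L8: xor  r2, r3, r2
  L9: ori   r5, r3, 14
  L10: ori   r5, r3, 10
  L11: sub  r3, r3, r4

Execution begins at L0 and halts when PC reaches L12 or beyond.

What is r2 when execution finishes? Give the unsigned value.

[0] addi  r3, r1, 3  →  {r0:0, r1:15, r2:9, r3:18, r4:6, r5:2}
[1] or   r0, r4, r1  →  {r0:0, r1:15, r2:9, r3:18, r4:6, r5:2}
[2] xori  r0, r5, 8  →  {r0:0, r1:15, r2:9, r3:18, r4:6, r5:2}
[3] beq  r2, r3, L11  →  {r0:0, r1:15, r2:9, r3:18, r4:6, r5:2}  ⟨branch fallthrough⟩
[4] or   r3, r2, r0  →  {r0:0, r1:15, r2:9, r3:9, r4:6, r5:2}
[5] andi  r3, r3, 1  →  {r0:0, r1:15, r2:9, r3:1, r4:6, r5:2}
[6] ori   r4, r0, 15  →  {r0:0, r1:15, r2:9, r3:1, r4:15, r5:2}
[7] bne  r0, r3, L12  →  {r0:0, r1:15, r2:9, r3:1, r4:15, r5:2}  ⟨branch taken⟩
[8] xor  r2, r3, r2  →  {r0:0, r1:15, r2:8, r3:1, r4:15, r5:2}

8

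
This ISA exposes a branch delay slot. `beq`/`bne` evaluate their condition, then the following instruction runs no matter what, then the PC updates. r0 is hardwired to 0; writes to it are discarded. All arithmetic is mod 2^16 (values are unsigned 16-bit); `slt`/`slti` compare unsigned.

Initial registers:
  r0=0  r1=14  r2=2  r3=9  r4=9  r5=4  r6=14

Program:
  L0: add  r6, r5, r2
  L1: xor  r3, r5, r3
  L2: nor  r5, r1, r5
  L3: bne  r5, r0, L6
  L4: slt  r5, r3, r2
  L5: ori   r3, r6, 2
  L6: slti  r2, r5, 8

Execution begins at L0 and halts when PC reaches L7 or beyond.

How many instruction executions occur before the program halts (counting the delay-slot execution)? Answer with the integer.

6

#0 add  r6, r5, r2 ; 0/14/2/9/9/4/6
#1 xor  r3, r5, r3 ; 0/14/2/13/9/4/6
#2 nor  r5, r1, r5 ; 0/14/2/13/9/65521/6
#3 bne  r5, r0, L6 ; 0/14/2/13/9/65521/6 ; →target
#4 slt  r5, r3, r2 ; 0/14/2/13/9/0/6
#6 slti  r2, r5, 8 ; 0/14/1/13/9/0/6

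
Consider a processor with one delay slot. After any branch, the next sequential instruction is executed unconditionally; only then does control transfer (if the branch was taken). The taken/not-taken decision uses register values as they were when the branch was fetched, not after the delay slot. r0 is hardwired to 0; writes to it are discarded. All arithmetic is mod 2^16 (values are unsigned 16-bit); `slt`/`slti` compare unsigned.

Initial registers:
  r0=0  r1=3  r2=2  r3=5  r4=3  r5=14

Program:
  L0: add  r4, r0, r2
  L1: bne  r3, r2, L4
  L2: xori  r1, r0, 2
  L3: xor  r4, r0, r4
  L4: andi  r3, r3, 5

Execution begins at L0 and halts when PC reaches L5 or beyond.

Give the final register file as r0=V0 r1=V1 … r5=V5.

r0=0 r1=2 r2=2 r3=5 r4=2 r5=14

[0] add  r4, r0, r2  →  {r0:0, r1:3, r2:2, r3:5, r4:2, r5:14}
[1] bne  r3, r2, L4  →  {r0:0, r1:3, r2:2, r3:5, r4:2, r5:14}  ⟨branch taken⟩
[2] xori  r1, r0, 2  →  {r0:0, r1:2, r2:2, r3:5, r4:2, r5:14}
[4] andi  r3, r3, 5  →  {r0:0, r1:2, r2:2, r3:5, r4:2, r5:14}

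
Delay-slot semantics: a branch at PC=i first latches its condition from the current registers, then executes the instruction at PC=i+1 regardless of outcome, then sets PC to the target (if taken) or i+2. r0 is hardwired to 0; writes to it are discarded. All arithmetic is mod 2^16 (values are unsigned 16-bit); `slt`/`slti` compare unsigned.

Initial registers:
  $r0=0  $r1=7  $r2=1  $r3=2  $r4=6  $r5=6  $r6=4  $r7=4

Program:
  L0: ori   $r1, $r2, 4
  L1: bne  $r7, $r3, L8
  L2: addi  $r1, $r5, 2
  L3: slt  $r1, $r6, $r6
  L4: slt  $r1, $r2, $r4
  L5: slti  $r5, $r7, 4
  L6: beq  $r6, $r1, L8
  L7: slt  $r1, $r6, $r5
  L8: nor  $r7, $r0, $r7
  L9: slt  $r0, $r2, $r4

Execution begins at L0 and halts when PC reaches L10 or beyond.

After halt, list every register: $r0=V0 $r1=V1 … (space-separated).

PC=0  ori   $r1, $r2, 4      | $r0=0 $r1=5 $r2=1 $r3=2 $r4=6 $r5=6 $r6=4 $r7=4
PC=1  bne  $r7, $r3, L8      | $r0=0 $r1=5 $r2=1 $r3=2 $r4=6 $r5=6 $r6=4 $r7=4  [TAKEN]
PC=2  addi  $r1, $r5, 2      | $r0=0 $r1=8 $r2=1 $r3=2 $r4=6 $r5=6 $r6=4 $r7=4
PC=8  nor  $r7, $r0, $r7     | $r0=0 $r1=8 $r2=1 $r3=2 $r4=6 $r5=6 $r6=4 $r7=65531
PC=9  slt  $r0, $r2, $r4     | $r0=0 $r1=8 $r2=1 $r3=2 $r4=6 $r5=6 $r6=4 $r7=65531

$r0=0 $r1=8 $r2=1 $r3=2 $r4=6 $r5=6 $r6=4 $r7=65531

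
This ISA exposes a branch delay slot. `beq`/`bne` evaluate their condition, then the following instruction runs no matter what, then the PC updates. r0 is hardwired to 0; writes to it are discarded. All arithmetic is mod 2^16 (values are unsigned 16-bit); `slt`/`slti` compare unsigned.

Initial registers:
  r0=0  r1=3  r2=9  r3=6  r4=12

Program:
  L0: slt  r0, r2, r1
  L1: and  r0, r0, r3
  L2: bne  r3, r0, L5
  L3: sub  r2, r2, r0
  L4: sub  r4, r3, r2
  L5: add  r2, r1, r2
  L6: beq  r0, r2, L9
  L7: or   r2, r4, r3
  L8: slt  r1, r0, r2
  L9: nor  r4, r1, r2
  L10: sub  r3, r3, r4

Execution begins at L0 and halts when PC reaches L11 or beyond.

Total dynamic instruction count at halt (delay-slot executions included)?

[0] slt  r0, r2, r1  →  {r0:0, r1:3, r2:9, r3:6, r4:12}
[1] and  r0, r0, r3  →  {r0:0, r1:3, r2:9, r3:6, r4:12}
[2] bne  r3, r0, L5  →  {r0:0, r1:3, r2:9, r3:6, r4:12}  ⟨branch taken⟩
[3] sub  r2, r2, r0  →  {r0:0, r1:3, r2:9, r3:6, r4:12}
[5] add  r2, r1, r2  →  {r0:0, r1:3, r2:12, r3:6, r4:12}
[6] beq  r0, r2, L9  →  {r0:0, r1:3, r2:12, r3:6, r4:12}  ⟨branch fallthrough⟩
[7] or   r2, r4, r3  →  {r0:0, r1:3, r2:14, r3:6, r4:12}
[8] slt  r1, r0, r2  →  {r0:0, r1:1, r2:14, r3:6, r4:12}
[9] nor  r4, r1, r2  →  {r0:0, r1:1, r2:14, r3:6, r4:65520}
[10] sub  r3, r3, r4  →  {r0:0, r1:1, r2:14, r3:22, r4:65520}

10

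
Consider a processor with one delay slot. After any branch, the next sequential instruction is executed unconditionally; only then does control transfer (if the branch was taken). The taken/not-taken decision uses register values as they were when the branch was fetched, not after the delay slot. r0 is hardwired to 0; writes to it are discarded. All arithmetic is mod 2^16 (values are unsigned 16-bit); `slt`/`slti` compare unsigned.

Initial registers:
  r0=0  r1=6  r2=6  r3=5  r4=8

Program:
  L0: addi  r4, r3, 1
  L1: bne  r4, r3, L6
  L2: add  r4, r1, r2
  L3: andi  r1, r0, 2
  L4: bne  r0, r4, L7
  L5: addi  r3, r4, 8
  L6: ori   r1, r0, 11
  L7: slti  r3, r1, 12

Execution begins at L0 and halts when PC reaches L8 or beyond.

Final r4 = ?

12

PC=0  addi  r4, r3, 1        | r0=0 r1=6 r2=6 r3=5 r4=6
PC=1  bne  r4, r3, L6        | r0=0 r1=6 r2=6 r3=5 r4=6  [TAKEN]
PC=2  add  r4, r1, r2        | r0=0 r1=6 r2=6 r3=5 r4=12
PC=6  ori   r1, r0, 11       | r0=0 r1=11 r2=6 r3=5 r4=12
PC=7  slti  r3, r1, 12       | r0=0 r1=11 r2=6 r3=1 r4=12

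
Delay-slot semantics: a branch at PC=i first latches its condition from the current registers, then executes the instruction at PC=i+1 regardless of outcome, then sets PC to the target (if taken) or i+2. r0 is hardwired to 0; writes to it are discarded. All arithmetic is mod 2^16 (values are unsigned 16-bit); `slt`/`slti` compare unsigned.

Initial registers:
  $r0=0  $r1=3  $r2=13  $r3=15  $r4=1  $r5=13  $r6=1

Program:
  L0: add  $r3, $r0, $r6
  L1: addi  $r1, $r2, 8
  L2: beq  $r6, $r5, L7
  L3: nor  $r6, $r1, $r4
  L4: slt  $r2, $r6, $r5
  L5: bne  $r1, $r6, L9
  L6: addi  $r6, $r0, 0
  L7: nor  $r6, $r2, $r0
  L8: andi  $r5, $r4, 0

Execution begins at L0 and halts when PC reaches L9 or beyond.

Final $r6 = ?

0

[0] add  $r3, $r0, $r6  →  {$r0:0, $r1:3, $r2:13, $r3:1, $r4:1, $r5:13, $r6:1}
[1] addi  $r1, $r2, 8  →  {$r0:0, $r1:21, $r2:13, $r3:1, $r4:1, $r5:13, $r6:1}
[2] beq  $r6, $r5, L7  →  {$r0:0, $r1:21, $r2:13, $r3:1, $r4:1, $r5:13, $r6:1}  ⟨branch fallthrough⟩
[3] nor  $r6, $r1, $r4  →  {$r0:0, $r1:21, $r2:13, $r3:1, $r4:1, $r5:13, $r6:65514}
[4] slt  $r2, $r6, $r5  →  {$r0:0, $r1:21, $r2:0, $r3:1, $r4:1, $r5:13, $r6:65514}
[5] bne  $r1, $r6, L9  →  {$r0:0, $r1:21, $r2:0, $r3:1, $r4:1, $r5:13, $r6:65514}  ⟨branch taken⟩
[6] addi  $r6, $r0, 0  →  {$r0:0, $r1:21, $r2:0, $r3:1, $r4:1, $r5:13, $r6:0}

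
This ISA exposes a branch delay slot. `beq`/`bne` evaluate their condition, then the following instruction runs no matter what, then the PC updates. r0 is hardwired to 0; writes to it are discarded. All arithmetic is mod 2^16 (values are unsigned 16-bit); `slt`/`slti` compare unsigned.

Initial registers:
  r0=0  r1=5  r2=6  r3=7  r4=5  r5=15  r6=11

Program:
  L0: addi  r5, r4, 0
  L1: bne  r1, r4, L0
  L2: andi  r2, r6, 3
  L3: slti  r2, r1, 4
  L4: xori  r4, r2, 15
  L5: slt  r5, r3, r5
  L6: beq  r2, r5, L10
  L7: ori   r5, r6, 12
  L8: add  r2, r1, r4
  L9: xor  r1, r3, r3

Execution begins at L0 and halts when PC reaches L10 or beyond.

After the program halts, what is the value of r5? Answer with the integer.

15

  step pc=0: addi  r5, r4, 0  regs=(0,5,6,7,5,5,11)
  step pc=1: bne  r1, r4, L0  cond=F  regs=(0,5,6,7,5,5,11)
  step pc=2: andi  r2, r6, 3  regs=(0,5,3,7,5,5,11)
  step pc=3: slti  r2, r1, 4  regs=(0,5,0,7,5,5,11)
  step pc=4: xori  r4, r2, 15  regs=(0,5,0,7,15,5,11)
  step pc=5: slt  r5, r3, r5  regs=(0,5,0,7,15,0,11)
  step pc=6: beq  r2, r5, L10  cond=T  regs=(0,5,0,7,15,0,11)
  step pc=7: ori   r5, r6, 12  regs=(0,5,0,7,15,15,11)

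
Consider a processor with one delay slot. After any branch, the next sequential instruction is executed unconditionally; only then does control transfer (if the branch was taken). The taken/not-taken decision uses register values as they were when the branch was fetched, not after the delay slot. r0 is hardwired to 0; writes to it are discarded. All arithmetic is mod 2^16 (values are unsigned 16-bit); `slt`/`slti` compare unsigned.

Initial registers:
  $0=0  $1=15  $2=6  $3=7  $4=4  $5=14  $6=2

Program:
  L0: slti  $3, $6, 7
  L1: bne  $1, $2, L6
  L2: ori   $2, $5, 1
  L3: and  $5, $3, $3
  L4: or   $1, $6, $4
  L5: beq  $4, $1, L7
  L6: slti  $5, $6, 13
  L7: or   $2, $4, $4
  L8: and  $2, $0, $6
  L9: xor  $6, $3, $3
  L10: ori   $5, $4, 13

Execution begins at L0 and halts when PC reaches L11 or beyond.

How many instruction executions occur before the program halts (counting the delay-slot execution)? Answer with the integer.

8

[0] slti  $3, $6, 7  →  {$0:0, $1:15, $2:6, $3:1, $4:4, $5:14, $6:2}
[1] bne  $1, $2, L6  →  {$0:0, $1:15, $2:6, $3:1, $4:4, $5:14, $6:2}  ⟨branch taken⟩
[2] ori   $2, $5, 1  →  {$0:0, $1:15, $2:15, $3:1, $4:4, $5:14, $6:2}
[6] slti  $5, $6, 13  →  {$0:0, $1:15, $2:15, $3:1, $4:4, $5:1, $6:2}
[7] or   $2, $4, $4  →  {$0:0, $1:15, $2:4, $3:1, $4:4, $5:1, $6:2}
[8] and  $2, $0, $6  →  {$0:0, $1:15, $2:0, $3:1, $4:4, $5:1, $6:2}
[9] xor  $6, $3, $3  →  {$0:0, $1:15, $2:0, $3:1, $4:4, $5:1, $6:0}
[10] ori   $5, $4, 13  →  {$0:0, $1:15, $2:0, $3:1, $4:4, $5:13, $6:0}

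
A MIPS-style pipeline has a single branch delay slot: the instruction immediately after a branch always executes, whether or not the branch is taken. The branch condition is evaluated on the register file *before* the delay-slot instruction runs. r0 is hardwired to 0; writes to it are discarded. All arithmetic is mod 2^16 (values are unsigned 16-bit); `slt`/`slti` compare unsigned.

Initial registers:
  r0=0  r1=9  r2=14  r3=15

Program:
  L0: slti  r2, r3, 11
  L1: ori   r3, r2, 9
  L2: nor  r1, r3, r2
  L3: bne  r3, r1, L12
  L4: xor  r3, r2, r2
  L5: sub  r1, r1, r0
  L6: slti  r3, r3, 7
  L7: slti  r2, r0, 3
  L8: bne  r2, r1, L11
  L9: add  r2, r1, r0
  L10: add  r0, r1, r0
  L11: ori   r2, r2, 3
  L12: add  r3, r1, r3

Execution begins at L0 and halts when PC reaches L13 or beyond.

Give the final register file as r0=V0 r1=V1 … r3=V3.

#0 slti  r2, r3, 11 ; 0/9/0/15
#1 ori   r3, r2, 9 ; 0/9/0/9
#2 nor  r1, r3, r2 ; 0/65526/0/9
#3 bne  r3, r1, L12 ; 0/65526/0/9 ; →target
#4 xor  r3, r2, r2 ; 0/65526/0/0
#12 add  r3, r1, r3 ; 0/65526/0/65526

r0=0 r1=65526 r2=0 r3=65526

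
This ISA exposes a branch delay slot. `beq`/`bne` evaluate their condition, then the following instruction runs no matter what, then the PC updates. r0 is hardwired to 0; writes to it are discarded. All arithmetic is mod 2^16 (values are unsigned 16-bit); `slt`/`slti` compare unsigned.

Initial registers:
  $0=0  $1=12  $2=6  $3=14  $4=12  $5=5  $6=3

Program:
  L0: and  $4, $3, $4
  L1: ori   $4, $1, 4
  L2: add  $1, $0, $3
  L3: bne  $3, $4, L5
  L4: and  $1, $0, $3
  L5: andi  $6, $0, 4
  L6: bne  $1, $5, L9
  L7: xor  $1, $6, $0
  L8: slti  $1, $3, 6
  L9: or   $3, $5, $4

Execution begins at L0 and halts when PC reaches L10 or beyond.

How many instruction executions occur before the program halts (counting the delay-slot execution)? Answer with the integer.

9

PC=0  and  $4, $3, $4        | $0=0 $1=12 $2=6 $3=14 $4=12 $5=5 $6=3
PC=1  ori   $4, $1, 4        | $0=0 $1=12 $2=6 $3=14 $4=12 $5=5 $6=3
PC=2  add  $1, $0, $3        | $0=0 $1=14 $2=6 $3=14 $4=12 $5=5 $6=3
PC=3  bne  $3, $4, L5        | $0=0 $1=14 $2=6 $3=14 $4=12 $5=5 $6=3  [TAKEN]
PC=4  and  $1, $0, $3        | $0=0 $1=0 $2=6 $3=14 $4=12 $5=5 $6=3
PC=5  andi  $6, $0, 4        | $0=0 $1=0 $2=6 $3=14 $4=12 $5=5 $6=0
PC=6  bne  $1, $5, L9        | $0=0 $1=0 $2=6 $3=14 $4=12 $5=5 $6=0  [TAKEN]
PC=7  xor  $1, $6, $0        | $0=0 $1=0 $2=6 $3=14 $4=12 $5=5 $6=0
PC=9  or   $3, $5, $4        | $0=0 $1=0 $2=6 $3=13 $4=12 $5=5 $6=0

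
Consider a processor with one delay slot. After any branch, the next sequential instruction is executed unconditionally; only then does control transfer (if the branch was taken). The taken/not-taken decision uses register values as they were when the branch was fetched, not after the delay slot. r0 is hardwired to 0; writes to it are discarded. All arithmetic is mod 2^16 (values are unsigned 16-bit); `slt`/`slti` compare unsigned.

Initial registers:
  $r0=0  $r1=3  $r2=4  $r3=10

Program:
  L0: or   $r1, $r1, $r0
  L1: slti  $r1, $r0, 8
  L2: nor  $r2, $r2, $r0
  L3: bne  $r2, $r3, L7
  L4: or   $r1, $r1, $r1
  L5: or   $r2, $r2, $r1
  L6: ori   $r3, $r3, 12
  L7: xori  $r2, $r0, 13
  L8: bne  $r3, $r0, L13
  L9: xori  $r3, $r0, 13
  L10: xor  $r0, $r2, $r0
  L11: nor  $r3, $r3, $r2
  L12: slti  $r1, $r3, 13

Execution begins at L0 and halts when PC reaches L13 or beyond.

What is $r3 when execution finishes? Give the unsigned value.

  step pc=0: or   $r1, $r1, $r0  regs=(0,3,4,10)
  step pc=1: slti  $r1, $r0, 8  regs=(0,1,4,10)
  step pc=2: nor  $r2, $r2, $r0  regs=(0,1,65531,10)
  step pc=3: bne  $r2, $r3, L7  cond=T  regs=(0,1,65531,10)
  step pc=4: or   $r1, $r1, $r1  regs=(0,1,65531,10)
  step pc=7: xori  $r2, $r0, 13  regs=(0,1,13,10)
  step pc=8: bne  $r3, $r0, L13  cond=T  regs=(0,1,13,10)
  step pc=9: xori  $r3, $r0, 13  regs=(0,1,13,13)

13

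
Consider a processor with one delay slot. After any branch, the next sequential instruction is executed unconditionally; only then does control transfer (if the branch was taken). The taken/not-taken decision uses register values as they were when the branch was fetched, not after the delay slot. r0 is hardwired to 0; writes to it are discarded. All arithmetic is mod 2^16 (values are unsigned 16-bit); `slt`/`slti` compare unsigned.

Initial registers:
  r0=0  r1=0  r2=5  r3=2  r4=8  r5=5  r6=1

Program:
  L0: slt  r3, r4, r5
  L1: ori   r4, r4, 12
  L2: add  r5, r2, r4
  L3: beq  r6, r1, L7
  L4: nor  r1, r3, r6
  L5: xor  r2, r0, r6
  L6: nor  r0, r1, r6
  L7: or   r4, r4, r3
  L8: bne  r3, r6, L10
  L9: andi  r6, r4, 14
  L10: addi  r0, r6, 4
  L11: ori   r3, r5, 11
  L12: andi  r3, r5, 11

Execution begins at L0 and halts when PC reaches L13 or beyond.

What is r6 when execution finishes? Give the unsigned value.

#0 slt  r3, r4, r5 ; 0/0/5/0/8/5/1
#1 ori   r4, r4, 12 ; 0/0/5/0/12/5/1
#2 add  r5, r2, r4 ; 0/0/5/0/12/17/1
#3 beq  r6, r1, L7 ; 0/0/5/0/12/17/1 ; →fallthru
#4 nor  r1, r3, r6 ; 0/65534/5/0/12/17/1
#5 xor  r2, r0, r6 ; 0/65534/1/0/12/17/1
#6 nor  r0, r1, r6 ; 0/65534/1/0/12/17/1
#7 or   r4, r4, r3 ; 0/65534/1/0/12/17/1
#8 bne  r3, r6, L10 ; 0/65534/1/0/12/17/1 ; →target
#9 andi  r6, r4, 14 ; 0/65534/1/0/12/17/12
#10 addi  r0, r6, 4 ; 0/65534/1/0/12/17/12
#11 ori   r3, r5, 11 ; 0/65534/1/27/12/17/12
#12 andi  r3, r5, 11 ; 0/65534/1/1/12/17/12

12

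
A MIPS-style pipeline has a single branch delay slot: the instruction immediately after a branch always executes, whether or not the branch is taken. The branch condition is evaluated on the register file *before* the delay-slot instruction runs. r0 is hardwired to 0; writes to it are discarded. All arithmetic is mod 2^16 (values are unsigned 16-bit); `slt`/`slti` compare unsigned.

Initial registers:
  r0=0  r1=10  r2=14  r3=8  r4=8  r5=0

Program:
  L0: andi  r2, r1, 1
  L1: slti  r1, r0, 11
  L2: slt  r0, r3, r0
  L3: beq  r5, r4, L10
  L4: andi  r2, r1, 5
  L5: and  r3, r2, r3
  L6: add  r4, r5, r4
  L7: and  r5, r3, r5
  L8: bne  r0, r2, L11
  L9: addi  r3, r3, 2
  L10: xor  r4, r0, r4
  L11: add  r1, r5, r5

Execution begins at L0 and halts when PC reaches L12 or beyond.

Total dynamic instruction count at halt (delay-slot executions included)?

  step pc=0: andi  r2, r1, 1  regs=(0,10,0,8,8,0)
  step pc=1: slti  r1, r0, 11  regs=(0,1,0,8,8,0)
  step pc=2: slt  r0, r3, r0  regs=(0,1,0,8,8,0)
  step pc=3: beq  r5, r4, L10  cond=F  regs=(0,1,0,8,8,0)
  step pc=4: andi  r2, r1, 5  regs=(0,1,1,8,8,0)
  step pc=5: and  r3, r2, r3  regs=(0,1,1,0,8,0)
  step pc=6: add  r4, r5, r4  regs=(0,1,1,0,8,0)
  step pc=7: and  r5, r3, r5  regs=(0,1,1,0,8,0)
  step pc=8: bne  r0, r2, L11  cond=T  regs=(0,1,1,0,8,0)
  step pc=9: addi  r3, r3, 2  regs=(0,1,1,2,8,0)
  step pc=11: add  r1, r5, r5  regs=(0,0,1,2,8,0)

11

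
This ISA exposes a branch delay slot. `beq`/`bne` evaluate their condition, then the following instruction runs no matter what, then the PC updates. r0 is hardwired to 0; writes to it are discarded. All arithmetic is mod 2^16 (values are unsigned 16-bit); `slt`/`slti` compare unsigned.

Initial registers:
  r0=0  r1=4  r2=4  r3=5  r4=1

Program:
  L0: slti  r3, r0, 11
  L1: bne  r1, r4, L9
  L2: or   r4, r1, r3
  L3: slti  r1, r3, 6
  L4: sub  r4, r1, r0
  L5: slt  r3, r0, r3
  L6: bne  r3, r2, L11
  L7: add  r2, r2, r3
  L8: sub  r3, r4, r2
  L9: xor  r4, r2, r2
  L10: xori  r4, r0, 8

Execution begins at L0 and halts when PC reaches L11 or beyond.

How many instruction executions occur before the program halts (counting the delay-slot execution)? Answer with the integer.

  step pc=0: slti  r3, r0, 11  regs=(0,4,4,1,1)
  step pc=1: bne  r1, r4, L9  cond=T  regs=(0,4,4,1,1)
  step pc=2: or   r4, r1, r3  regs=(0,4,4,1,5)
  step pc=9: xor  r4, r2, r2  regs=(0,4,4,1,0)
  step pc=10: xori  r4, r0, 8  regs=(0,4,4,1,8)

5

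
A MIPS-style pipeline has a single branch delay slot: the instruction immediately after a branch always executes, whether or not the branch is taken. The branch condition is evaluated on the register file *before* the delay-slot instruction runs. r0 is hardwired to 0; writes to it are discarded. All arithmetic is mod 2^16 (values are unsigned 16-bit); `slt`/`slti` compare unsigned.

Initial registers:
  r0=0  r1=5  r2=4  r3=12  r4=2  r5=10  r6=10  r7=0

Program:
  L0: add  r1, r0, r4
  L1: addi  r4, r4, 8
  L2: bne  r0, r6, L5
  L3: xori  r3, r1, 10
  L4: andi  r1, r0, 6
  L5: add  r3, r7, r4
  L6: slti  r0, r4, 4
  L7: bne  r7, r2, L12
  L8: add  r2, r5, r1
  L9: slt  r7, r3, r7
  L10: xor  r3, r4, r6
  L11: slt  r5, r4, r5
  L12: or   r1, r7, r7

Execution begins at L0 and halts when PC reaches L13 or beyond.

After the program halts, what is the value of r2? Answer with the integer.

12

PC=0  add  r1, r0, r4        | r0=0 r1=2 r2=4 r3=12 r4=2 r5=10 r6=10 r7=0
PC=1  addi  r4, r4, 8        | r0=0 r1=2 r2=4 r3=12 r4=10 r5=10 r6=10 r7=0
PC=2  bne  r0, r6, L5        | r0=0 r1=2 r2=4 r3=12 r4=10 r5=10 r6=10 r7=0  [TAKEN]
PC=3  xori  r3, r1, 10       | r0=0 r1=2 r2=4 r3=8 r4=10 r5=10 r6=10 r7=0
PC=5  add  r3, r7, r4        | r0=0 r1=2 r2=4 r3=10 r4=10 r5=10 r6=10 r7=0
PC=6  slti  r0, r4, 4        | r0=0 r1=2 r2=4 r3=10 r4=10 r5=10 r6=10 r7=0
PC=7  bne  r7, r2, L12       | r0=0 r1=2 r2=4 r3=10 r4=10 r5=10 r6=10 r7=0  [TAKEN]
PC=8  add  r2, r5, r1        | r0=0 r1=2 r2=12 r3=10 r4=10 r5=10 r6=10 r7=0
PC=12 or   r1, r7, r7        | r0=0 r1=0 r2=12 r3=10 r4=10 r5=10 r6=10 r7=0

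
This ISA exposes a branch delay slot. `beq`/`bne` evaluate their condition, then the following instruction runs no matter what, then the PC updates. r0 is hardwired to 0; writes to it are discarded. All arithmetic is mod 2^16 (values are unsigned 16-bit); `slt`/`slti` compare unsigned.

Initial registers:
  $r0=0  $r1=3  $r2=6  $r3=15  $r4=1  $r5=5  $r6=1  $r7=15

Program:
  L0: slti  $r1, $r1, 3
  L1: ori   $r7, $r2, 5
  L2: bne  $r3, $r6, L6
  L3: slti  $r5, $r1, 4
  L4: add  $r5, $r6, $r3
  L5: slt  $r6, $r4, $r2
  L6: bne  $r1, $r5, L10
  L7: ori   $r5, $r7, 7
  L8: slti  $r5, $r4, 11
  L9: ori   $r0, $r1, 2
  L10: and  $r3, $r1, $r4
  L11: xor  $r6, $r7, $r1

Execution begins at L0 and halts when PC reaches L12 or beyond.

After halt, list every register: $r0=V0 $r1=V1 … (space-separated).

$r0=0 $r1=0 $r2=6 $r3=0 $r4=1 $r5=7 $r6=7 $r7=7

#0 slti  $r1, $r1, 3 ; 0/0/6/15/1/5/1/15
#1 ori   $r7, $r2, 5 ; 0/0/6/15/1/5/1/7
#2 bne  $r3, $r6, L6 ; 0/0/6/15/1/5/1/7 ; →target
#3 slti  $r5, $r1, 4 ; 0/0/6/15/1/1/1/7
#6 bne  $r1, $r5, L10 ; 0/0/6/15/1/1/1/7 ; →target
#7 ori   $r5, $r7, 7 ; 0/0/6/15/1/7/1/7
#10 and  $r3, $r1, $r4 ; 0/0/6/0/1/7/1/7
#11 xor  $r6, $r7, $r1 ; 0/0/6/0/1/7/7/7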